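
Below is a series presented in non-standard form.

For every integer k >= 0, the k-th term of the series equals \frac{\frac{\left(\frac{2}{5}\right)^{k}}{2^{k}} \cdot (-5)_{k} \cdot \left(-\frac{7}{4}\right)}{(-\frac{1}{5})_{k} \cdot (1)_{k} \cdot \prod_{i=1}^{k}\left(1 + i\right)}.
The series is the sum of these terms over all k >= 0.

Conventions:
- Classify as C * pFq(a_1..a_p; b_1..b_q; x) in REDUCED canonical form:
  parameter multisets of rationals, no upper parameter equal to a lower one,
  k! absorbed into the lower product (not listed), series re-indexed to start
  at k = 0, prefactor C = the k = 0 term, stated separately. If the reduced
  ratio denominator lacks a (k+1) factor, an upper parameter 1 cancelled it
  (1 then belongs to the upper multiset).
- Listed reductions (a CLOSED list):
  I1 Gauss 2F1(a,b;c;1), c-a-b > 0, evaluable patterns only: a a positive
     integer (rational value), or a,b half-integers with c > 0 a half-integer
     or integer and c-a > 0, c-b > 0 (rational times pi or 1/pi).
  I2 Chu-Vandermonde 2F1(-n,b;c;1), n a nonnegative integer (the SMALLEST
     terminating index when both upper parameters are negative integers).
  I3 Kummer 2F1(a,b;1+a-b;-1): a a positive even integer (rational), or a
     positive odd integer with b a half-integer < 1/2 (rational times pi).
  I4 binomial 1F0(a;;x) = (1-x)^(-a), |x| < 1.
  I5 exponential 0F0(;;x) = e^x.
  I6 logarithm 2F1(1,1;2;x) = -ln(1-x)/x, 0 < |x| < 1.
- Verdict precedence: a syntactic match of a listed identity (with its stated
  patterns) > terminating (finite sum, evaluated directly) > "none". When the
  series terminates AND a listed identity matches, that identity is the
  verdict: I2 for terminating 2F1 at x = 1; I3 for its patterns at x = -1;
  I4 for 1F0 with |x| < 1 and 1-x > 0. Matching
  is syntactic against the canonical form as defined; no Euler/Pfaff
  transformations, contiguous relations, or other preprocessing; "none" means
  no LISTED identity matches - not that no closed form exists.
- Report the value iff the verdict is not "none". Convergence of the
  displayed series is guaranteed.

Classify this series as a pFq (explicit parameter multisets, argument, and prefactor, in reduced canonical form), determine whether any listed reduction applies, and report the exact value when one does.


With C = -\frac{7}{4}: the canonical form is 1F2(-5; -\frac{1}{5}, 2; \frac{1}{5}). Verdict: terminating. (-5)_k vanishes past k = 5, leaving a 6-term sum, computed directly. Value: -\frac{21337951}{3939840}.

Key observation: t_0 being -\frac{7}{4}, the lower running product (C = -7/4) is a rising factorial.
Ratio: r(k) = \frac{1}{5} * (k-5) / [(k-\frac{1}{5}) (k+2) (k+1)] ; factor over Q: parameters, x = \frac{1}{5}, and C = -\frac{7}{4}.


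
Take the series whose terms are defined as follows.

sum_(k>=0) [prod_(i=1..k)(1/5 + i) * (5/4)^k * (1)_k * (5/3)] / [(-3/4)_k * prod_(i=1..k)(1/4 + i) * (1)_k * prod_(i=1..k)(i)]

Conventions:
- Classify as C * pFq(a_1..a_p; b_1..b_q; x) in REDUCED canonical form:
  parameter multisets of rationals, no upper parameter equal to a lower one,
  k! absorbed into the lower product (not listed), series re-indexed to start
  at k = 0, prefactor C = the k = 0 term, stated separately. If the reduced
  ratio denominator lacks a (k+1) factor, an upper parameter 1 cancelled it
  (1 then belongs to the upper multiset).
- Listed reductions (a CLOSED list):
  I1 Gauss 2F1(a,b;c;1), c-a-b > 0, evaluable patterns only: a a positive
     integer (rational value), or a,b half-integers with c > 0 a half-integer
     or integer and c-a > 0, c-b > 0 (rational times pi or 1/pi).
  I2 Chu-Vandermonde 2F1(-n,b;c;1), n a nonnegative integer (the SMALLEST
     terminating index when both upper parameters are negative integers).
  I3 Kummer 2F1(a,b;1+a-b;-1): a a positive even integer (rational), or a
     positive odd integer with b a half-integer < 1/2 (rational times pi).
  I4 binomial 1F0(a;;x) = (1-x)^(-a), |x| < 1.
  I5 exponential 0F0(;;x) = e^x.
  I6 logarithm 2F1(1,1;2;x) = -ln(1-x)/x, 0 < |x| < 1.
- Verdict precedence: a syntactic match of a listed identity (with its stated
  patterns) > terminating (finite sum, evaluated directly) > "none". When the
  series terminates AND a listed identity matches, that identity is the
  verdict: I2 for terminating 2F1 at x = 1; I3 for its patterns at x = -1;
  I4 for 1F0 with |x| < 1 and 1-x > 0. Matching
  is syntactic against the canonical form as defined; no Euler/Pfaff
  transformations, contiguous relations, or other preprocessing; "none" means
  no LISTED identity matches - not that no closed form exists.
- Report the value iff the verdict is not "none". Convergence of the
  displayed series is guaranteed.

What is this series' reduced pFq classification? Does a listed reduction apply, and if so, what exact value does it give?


At argument 5/4: a 1F2 with upper {6/5}, lower {-3/4, 5/4}, scaled by C = 5/3. Verdict: none. Every listed pattern misses the 1F2 form at 5/4, upper {6/5}.

The tell: t_0 being 5/3, the parameter 1 appears in both the upper and lower lists and cancels.
Term ratio: r(k) = (5/4) * (k+6/5) / [(k-3/4) (k+5/4) (k+1)] - rational in k, leading ratio (5/4); with t_0 = 5/3, classification follows.


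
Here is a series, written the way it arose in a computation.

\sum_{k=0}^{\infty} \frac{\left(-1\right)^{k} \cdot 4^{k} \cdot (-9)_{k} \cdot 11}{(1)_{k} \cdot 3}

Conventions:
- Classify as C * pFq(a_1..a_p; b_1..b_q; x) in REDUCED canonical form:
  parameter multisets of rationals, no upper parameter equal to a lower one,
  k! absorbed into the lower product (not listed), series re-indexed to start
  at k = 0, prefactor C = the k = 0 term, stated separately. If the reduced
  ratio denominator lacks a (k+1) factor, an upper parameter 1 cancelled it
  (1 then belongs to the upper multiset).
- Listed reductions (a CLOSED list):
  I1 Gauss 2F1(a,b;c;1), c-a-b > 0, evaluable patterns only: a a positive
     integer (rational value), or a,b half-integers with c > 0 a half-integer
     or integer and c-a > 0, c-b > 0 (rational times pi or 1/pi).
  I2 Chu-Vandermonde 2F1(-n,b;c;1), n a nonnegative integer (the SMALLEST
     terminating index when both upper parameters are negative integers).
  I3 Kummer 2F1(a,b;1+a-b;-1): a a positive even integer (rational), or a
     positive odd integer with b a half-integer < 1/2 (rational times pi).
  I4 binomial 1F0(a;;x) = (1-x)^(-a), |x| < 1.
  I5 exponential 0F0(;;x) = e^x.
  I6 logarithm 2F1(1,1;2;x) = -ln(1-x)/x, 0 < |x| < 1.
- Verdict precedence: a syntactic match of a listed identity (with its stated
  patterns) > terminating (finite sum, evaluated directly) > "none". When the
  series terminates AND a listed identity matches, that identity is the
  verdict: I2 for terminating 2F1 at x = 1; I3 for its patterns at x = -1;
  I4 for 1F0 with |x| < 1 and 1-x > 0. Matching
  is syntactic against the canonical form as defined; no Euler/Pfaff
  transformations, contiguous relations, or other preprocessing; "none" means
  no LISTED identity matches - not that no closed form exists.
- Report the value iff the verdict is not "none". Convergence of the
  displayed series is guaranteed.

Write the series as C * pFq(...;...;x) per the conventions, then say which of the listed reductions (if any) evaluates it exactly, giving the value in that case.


Classification (C = \frac{11}{3}): 1F0 with upper {-9}, lower {-}, argument x = -4. Verdict: terminating at k = 9: the factor (-9)_k kills every later term; summing the 10 survivors is exact. Exact value: \frac{21484375}{3}.

The tell: x = -4 and (1)_k (prefactor 11/3) is k! itself.
Adjacent-term ratio: r(k) = -4 * (k-9) / [(k+1)] - poly over poly, x = -4 from leading terms; C = \frac{11}{3} at k = 0.


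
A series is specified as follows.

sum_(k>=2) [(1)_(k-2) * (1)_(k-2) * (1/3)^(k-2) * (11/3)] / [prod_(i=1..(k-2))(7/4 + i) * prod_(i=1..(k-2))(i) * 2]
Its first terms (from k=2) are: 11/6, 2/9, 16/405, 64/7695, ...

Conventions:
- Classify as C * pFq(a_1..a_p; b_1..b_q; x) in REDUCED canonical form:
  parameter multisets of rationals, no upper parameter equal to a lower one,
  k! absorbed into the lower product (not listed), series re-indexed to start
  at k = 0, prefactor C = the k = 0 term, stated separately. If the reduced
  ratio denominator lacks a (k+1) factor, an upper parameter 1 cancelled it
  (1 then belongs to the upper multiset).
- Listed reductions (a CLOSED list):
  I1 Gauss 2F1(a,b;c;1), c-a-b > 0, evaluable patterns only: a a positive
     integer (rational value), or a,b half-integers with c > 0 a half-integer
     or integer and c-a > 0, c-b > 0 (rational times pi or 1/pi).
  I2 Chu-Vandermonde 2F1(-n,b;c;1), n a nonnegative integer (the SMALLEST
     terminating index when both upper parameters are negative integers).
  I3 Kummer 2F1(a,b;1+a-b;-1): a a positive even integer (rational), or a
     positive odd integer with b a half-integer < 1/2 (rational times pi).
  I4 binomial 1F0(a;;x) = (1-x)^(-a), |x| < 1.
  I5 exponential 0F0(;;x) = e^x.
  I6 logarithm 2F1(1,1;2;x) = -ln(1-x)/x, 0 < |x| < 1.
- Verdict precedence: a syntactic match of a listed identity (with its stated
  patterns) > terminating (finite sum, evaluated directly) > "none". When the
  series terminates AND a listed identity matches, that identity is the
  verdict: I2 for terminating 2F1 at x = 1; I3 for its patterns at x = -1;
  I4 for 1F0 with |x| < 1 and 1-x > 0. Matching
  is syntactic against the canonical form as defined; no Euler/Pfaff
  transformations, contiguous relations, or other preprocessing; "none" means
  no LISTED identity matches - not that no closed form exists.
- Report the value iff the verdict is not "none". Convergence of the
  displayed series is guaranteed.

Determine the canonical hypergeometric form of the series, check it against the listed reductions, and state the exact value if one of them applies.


Prefactor 11/6, argument 1/3: 2F1 with upper {1, 1} over lower {11/4}. Verdict: none (x = 1/3): each listed identity misses the multisets {1, 1} ; {11/4}.

The tell: with t_0 = 11/6, the product of the first k integers (C = 11/6, x = 1/3) is k!.
Adjacent-term ratio: r(k) = (1/3) * (k+1) (k+1) / [(k+11/4) (k+1)] - poly over poly, x = (1/3) from leading terms; C = 11/6 at k = 0.


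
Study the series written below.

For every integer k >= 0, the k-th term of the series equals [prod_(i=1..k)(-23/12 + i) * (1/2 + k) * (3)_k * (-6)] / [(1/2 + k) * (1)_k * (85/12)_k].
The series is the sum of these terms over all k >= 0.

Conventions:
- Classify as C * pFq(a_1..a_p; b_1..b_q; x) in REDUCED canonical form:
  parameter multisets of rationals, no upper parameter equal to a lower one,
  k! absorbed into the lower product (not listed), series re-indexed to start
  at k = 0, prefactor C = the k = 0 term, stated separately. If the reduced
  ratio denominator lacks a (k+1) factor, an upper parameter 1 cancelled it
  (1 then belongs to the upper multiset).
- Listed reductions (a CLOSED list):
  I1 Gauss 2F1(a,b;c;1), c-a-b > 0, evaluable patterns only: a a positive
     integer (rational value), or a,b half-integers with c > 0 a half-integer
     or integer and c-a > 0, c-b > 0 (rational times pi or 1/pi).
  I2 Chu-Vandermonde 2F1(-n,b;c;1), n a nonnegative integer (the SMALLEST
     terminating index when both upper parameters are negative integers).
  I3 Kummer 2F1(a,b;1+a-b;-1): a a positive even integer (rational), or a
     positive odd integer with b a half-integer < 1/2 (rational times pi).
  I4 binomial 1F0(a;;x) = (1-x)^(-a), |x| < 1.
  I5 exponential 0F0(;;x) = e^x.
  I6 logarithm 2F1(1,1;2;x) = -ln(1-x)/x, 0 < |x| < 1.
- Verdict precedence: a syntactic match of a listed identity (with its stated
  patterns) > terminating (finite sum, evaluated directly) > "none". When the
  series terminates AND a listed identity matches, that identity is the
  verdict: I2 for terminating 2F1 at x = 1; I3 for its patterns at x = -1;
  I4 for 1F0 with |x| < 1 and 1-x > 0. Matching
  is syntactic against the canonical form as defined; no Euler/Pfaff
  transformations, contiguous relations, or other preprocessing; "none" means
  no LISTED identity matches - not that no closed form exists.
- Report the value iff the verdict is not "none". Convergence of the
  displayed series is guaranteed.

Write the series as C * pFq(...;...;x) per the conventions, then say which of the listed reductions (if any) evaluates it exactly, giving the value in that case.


Reduced: x = 1, 2F1, upper = {-11/12, 3}, lower = {85/12}, C = -6. Verdict at x = 1: the Gauss summation I1 matches (x = 1: the Gamma ratio telescopes since c-a-b = 5 > 0 and a = 3 in Z>0). Hence: -31171/8640.

Key observation: t_0 = -6 here, and the factor k + 1/2 cancels (top and bottom), leaving C = -6, x = 1.
Step ratio: r(k) = 1 * (k-11/12) (k+3) / [(k+85/12) (k+1)] - rational in k. x = 1; t_0 = -6; negate the roots.


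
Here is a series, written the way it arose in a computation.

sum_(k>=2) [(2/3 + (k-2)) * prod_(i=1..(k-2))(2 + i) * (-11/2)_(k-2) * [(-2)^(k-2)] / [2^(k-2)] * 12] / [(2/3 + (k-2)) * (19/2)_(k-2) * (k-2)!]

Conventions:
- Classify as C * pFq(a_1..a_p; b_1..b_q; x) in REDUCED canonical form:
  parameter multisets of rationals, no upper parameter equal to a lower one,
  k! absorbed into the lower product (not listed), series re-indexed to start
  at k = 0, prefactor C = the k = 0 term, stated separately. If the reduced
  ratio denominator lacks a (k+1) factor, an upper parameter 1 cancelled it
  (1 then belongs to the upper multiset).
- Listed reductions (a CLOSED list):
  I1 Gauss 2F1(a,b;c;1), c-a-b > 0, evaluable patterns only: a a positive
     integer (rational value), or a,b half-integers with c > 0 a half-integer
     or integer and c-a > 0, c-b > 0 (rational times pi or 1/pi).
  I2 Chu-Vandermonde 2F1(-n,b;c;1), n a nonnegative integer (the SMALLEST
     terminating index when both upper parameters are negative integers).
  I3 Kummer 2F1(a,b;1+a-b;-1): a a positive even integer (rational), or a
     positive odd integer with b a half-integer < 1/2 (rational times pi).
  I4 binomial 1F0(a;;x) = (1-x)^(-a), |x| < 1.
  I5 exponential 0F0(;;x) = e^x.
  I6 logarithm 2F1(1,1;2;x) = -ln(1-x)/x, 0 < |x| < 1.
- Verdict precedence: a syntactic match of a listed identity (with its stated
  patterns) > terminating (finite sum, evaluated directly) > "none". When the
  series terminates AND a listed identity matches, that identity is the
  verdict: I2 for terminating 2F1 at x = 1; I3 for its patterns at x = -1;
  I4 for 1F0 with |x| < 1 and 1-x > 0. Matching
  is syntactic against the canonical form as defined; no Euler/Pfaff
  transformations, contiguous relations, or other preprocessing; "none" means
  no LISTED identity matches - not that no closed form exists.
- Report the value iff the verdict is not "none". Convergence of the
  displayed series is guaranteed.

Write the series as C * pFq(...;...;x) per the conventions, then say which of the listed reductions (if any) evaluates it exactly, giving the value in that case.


Canonical form: C = 12 times 2F1 with upper {-11/2, 3}, lower {19/2}, x = -1. Verdict at x = -1: the Kummer evaluation I3 matches (x = -1; c = 19/2 equals 1+a-b for upper {-11/2, 3}: listed pattern). Sum: (328185/16384) * pi.

First insight: t_0 being 12, k + 2/3 divides numerator and denominator alike; prefactor 12 after cancelling.
Adjacent-term ratio: r(k) = (-1) * (k-11/2) (k+3) / [(k+19/2) (k+1)] - poly over poly, x = (-1) from leading terms; C = 12 at k = 0.


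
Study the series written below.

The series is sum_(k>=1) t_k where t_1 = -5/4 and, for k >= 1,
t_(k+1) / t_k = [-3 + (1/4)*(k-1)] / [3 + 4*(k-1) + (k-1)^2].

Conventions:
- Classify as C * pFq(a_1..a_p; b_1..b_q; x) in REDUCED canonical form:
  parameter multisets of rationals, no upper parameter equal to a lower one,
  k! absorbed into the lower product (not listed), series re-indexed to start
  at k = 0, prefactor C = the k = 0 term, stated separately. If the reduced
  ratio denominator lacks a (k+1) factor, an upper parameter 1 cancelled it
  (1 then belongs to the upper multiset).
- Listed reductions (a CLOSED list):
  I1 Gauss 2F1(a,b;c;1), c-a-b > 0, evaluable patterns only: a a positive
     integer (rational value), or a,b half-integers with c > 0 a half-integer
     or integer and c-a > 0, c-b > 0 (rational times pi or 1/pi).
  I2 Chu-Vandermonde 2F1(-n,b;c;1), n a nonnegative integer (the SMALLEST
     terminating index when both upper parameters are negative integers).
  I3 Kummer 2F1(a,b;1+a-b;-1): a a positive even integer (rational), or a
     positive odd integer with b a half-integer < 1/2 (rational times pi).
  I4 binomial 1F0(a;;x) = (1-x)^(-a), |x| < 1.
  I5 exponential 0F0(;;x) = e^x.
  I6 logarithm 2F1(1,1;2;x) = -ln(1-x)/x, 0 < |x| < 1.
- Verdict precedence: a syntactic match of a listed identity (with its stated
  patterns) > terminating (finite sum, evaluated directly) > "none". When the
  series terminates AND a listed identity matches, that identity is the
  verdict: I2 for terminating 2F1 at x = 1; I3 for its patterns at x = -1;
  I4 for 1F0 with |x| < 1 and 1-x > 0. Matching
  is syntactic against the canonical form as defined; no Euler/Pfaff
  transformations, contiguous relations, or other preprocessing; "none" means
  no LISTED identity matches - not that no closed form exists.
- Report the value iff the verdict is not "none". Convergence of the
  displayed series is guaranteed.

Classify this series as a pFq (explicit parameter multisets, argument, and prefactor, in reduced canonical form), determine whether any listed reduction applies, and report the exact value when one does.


This is -5/4 * 1F1(-12; 3; 1/4) in reduced canonical form. Verdict: terminating at k = 12: the factor (-12)_k kills every later term; summing the 13 survivors is exact. Hence: -19381792368923651/53185782617210880.

First insight: x = (1/4) and roots of the ratio polynomials (C = -5/4) are the negated parameters.
Term ratio: r(k) = (1/4) * (k-12) / [(k+3) (k+1)] - poly over poly, x = (1/4) from leading terms; C = -5/4 at k = 0.


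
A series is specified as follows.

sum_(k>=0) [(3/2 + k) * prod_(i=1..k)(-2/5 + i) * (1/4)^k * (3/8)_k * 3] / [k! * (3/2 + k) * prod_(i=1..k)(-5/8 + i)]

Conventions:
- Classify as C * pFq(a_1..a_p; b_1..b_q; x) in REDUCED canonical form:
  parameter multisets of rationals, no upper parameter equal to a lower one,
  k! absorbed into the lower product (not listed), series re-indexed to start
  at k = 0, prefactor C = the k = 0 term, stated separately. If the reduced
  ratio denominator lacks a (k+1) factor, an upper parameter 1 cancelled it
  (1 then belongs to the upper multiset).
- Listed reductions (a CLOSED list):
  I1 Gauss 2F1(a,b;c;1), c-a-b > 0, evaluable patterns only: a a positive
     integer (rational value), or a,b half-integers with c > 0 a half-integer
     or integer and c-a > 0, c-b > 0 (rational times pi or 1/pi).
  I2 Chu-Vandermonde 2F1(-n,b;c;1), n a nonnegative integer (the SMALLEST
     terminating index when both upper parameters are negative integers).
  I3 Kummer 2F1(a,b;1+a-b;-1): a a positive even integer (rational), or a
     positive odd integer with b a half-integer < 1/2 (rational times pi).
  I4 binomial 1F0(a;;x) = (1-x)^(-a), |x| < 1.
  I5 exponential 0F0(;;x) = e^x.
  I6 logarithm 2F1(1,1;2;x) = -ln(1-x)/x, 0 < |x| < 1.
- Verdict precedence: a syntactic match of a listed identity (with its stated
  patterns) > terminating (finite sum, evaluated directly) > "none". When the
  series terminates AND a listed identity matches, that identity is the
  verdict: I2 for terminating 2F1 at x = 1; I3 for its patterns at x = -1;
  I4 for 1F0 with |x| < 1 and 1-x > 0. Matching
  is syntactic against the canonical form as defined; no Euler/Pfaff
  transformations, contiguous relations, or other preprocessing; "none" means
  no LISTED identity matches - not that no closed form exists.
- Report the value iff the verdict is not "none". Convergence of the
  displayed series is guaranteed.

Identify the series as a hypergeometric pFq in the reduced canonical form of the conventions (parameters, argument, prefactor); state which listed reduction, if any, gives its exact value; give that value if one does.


Reduced: x = 1/4, 1F0, upper = {3/5}, lower = {-}, C = 3. Verdict (x = 1/4): binomial (I4) applies (the 1F0 binomial series: exponent -3/5, x = 1/4). Sum: 3 * (3/4)^(-3/5).

Key observation: t_0 = 3 here, and the running product (C = 3) telescopes to a rising factorial.
Step ratio: r(k) = (1/4) * (k+3/5) / [(k+1)] - rational in k. x = (1/4); t_0 = 3; negate the roots.


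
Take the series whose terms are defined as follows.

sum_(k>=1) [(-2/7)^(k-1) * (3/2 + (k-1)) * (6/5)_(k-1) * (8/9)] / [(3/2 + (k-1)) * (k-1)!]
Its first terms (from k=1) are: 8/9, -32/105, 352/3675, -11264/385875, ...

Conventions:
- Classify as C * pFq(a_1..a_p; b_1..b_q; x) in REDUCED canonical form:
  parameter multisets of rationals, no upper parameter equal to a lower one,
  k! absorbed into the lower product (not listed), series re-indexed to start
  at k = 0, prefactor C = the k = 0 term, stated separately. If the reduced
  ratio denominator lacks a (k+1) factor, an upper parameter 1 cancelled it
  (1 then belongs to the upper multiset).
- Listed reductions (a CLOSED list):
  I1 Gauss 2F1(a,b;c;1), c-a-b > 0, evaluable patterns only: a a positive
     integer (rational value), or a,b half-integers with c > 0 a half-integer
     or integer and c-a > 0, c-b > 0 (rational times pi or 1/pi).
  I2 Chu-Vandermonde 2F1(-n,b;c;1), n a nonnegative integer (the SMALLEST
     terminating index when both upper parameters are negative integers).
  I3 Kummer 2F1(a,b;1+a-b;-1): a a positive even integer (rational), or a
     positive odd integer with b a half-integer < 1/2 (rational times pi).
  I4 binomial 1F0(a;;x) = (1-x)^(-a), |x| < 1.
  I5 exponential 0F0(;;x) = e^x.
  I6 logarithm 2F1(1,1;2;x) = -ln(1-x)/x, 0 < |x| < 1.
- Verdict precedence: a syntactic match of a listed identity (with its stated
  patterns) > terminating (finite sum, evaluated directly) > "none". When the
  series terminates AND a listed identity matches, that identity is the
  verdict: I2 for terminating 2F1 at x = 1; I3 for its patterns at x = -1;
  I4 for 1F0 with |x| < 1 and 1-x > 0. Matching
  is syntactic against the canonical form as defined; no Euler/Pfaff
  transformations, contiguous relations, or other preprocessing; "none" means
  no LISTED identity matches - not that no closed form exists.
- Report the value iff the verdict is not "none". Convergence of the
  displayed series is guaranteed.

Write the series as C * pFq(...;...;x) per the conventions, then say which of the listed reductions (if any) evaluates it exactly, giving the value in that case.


x = -2/7 here; the reduced form reads 1F0, upper {6/5}, lower {-}, C = 8/9. Verdict: this is binomial (I4) (the 1F0 binomial series: exponent -6/5, x = -2/7). Sum: (8/9) * (9/7)^(-6/5).

The tell: from the first term 8/9: the factor k + 3/2 cancels (top and bottom), leaving C = 8/9.
Adjacent-term ratio: r(k) = (-2/7) * (k+6/5) / [(k+1)] - rational in k. x = (-2/7); t_0 = 8/9; negate the roots.


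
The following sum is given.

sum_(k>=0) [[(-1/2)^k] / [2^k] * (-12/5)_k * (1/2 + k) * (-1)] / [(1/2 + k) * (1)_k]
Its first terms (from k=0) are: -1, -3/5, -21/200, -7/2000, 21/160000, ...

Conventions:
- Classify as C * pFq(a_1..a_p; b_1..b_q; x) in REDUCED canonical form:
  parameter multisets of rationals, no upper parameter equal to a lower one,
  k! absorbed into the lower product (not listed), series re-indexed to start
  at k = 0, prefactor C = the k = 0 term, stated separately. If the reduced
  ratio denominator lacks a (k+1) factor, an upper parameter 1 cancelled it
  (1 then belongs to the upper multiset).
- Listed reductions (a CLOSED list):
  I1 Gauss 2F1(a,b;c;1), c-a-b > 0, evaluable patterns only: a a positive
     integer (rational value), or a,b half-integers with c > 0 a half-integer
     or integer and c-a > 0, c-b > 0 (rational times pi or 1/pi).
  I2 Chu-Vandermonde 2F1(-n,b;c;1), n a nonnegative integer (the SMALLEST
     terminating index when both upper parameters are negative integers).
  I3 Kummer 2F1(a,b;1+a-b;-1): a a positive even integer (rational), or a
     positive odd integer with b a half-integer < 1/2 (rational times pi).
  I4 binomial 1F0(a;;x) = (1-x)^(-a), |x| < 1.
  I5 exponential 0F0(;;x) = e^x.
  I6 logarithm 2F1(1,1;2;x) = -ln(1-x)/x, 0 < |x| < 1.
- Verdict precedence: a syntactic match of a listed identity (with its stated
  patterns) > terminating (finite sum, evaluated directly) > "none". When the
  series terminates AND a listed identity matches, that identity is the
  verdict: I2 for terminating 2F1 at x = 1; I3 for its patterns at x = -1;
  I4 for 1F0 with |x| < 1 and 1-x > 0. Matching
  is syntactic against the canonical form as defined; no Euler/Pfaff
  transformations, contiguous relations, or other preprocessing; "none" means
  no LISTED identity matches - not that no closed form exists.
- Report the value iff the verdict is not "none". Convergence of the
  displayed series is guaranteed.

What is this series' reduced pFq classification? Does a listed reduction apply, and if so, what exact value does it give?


Canonical form: C = -1 times 1F0 with upper {-12/5}, lower {-}, x = -1/4. Verdict: binomial (I4) applies (the 1F0 binomial series: exponent 12/5, x = -1/4). Hence: (-1) * (5/4)^(12/5).

Structural cue: t_0 being -1, striking the common factor k + 1/2 reduces the term (C = -1, x = -1/4).
Term ratio: r(k) = (-1/4) * (k-12/5) / [(k+1)] - rational in k. x = (-1/4); t_0 = -1; negate the roots.


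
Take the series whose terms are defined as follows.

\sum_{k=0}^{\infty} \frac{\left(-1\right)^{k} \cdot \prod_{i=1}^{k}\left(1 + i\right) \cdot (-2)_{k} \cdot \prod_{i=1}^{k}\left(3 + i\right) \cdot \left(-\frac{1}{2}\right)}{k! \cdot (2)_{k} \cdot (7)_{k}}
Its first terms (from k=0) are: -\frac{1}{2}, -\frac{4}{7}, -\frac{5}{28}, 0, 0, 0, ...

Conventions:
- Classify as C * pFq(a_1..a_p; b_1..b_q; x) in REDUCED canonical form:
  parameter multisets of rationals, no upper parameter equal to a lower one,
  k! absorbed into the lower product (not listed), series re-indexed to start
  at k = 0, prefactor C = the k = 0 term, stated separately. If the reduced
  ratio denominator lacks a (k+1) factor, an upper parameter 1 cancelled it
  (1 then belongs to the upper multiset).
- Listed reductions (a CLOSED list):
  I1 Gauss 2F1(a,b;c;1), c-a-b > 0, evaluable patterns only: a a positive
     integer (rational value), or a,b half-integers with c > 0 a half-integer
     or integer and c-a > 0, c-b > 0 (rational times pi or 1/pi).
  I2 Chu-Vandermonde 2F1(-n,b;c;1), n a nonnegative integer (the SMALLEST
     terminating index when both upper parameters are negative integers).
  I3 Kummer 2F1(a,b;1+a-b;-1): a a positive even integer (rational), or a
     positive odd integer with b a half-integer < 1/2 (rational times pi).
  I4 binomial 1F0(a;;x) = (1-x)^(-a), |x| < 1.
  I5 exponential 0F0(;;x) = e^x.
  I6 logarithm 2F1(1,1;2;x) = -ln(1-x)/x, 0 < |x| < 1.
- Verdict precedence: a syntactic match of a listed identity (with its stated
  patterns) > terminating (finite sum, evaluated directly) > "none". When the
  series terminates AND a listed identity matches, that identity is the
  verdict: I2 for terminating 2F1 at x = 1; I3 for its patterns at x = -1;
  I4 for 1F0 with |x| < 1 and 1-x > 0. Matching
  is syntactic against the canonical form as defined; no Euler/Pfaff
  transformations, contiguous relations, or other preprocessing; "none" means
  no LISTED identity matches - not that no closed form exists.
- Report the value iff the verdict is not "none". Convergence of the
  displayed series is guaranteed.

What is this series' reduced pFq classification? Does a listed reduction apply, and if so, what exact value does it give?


At argument -1: a 2F1 with upper {-2, 4}, lower {7}, scaled by C = -\frac{1}{2}. Verdict: this is Kummer's theorem (I3) (x = -1; c = 7 equals 1+a-b for upper {-2, 4}: listed pattern). Exact value: -\frac{5}{4}.

Key observation: t_0 = -\frac{1}{2} here, and the running product (prefactor -1/2) telescopes to a rising factorial.
Step ratio: r(k) = -1 * (k-2) (k+4) / [(k+7) (k+1)] - rational in k. x = -1; t_0 = -\frac{1}{2}; negate the roots.


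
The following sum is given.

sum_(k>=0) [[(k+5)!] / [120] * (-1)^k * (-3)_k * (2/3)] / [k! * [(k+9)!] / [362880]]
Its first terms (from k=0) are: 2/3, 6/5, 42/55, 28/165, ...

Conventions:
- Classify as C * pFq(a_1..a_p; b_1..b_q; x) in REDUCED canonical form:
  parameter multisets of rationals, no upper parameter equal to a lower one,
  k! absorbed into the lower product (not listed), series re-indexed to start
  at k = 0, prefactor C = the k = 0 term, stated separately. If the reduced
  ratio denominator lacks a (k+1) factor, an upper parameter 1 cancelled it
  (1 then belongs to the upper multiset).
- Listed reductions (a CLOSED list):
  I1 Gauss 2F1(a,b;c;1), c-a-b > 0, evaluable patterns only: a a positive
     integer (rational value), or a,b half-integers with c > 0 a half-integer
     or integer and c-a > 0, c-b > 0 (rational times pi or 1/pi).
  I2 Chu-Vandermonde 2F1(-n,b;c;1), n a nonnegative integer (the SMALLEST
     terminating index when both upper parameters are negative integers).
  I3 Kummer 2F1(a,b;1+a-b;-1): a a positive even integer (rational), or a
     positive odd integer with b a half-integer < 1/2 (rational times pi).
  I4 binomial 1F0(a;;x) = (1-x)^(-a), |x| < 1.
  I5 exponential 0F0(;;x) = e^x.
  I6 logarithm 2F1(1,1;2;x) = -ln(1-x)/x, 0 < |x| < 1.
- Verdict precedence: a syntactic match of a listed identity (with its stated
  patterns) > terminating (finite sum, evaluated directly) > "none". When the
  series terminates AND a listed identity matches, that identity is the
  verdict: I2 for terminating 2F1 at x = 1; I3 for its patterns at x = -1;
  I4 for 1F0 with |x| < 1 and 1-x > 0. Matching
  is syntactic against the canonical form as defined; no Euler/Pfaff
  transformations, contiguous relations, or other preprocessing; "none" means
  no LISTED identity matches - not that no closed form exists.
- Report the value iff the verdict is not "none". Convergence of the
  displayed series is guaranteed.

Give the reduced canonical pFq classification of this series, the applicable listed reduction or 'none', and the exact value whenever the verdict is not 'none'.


The series (x = -1) is 2F1: upper {-3, 6}, lower {10}, prefactor 2/3. Verdict (x = -1): Kummer (I3) applies (x = -1; c = 10 equals 1+a-b for upper {-3, 6}: listed pattern). Sum: 14/5.

Structural cue: with t_0 = 2/3, the denominator's factorial ratio (C = 2/3) is a lower Pochhammer.
Term ratio: r(k) = (-1) * (k-3) (k+6) / [(k+10) (k+1)] - rational; roots negated = parameters, x = (-1), C = 2/3.


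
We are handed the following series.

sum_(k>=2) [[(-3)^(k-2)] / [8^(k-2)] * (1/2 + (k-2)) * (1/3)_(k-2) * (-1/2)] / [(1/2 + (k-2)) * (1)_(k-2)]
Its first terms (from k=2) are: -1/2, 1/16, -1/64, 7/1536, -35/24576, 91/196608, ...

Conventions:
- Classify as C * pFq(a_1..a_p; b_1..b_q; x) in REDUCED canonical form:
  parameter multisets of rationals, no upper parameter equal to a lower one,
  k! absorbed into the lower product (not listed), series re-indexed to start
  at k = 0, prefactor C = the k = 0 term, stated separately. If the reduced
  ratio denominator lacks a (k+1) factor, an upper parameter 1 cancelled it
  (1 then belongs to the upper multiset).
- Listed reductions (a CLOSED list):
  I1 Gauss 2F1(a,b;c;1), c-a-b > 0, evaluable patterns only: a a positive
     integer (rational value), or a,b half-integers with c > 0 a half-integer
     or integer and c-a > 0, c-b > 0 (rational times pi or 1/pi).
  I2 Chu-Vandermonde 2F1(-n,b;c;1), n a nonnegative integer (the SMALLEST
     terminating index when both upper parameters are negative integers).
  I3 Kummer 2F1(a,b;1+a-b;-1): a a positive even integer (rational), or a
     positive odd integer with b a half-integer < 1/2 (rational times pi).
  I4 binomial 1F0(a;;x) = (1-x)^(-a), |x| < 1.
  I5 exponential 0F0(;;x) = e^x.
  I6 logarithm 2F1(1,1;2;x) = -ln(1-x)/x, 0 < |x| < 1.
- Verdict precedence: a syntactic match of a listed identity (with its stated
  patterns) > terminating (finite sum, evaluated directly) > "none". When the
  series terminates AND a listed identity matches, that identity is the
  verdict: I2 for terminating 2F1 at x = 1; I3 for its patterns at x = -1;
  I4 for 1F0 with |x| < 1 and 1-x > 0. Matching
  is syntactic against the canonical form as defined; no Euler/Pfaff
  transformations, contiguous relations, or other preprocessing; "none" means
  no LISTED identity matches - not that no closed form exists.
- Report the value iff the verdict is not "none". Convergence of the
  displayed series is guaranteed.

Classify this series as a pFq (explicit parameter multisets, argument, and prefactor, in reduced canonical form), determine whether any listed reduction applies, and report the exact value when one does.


Prefactor -1/2, argument -3/8: 1F0 with upper {1/3} over lower {-}. Verdict at x = -3/8: the binomial series (I4) matches (the 1F0 binomial series: exponent -1/3, x = -3/8). Its exact value is (-1/2) * (11/8)^(-1/3).

Key step: t_0 = -1/2 here, and the two geometric factors (C = -1/2) combine into one argument.
Term ratio: r(k) = (-3/8) * (k+1/3) / [(k+1)] - rational in k, leading ratio (-3/8); with t_0 = -1/2, classification follows.


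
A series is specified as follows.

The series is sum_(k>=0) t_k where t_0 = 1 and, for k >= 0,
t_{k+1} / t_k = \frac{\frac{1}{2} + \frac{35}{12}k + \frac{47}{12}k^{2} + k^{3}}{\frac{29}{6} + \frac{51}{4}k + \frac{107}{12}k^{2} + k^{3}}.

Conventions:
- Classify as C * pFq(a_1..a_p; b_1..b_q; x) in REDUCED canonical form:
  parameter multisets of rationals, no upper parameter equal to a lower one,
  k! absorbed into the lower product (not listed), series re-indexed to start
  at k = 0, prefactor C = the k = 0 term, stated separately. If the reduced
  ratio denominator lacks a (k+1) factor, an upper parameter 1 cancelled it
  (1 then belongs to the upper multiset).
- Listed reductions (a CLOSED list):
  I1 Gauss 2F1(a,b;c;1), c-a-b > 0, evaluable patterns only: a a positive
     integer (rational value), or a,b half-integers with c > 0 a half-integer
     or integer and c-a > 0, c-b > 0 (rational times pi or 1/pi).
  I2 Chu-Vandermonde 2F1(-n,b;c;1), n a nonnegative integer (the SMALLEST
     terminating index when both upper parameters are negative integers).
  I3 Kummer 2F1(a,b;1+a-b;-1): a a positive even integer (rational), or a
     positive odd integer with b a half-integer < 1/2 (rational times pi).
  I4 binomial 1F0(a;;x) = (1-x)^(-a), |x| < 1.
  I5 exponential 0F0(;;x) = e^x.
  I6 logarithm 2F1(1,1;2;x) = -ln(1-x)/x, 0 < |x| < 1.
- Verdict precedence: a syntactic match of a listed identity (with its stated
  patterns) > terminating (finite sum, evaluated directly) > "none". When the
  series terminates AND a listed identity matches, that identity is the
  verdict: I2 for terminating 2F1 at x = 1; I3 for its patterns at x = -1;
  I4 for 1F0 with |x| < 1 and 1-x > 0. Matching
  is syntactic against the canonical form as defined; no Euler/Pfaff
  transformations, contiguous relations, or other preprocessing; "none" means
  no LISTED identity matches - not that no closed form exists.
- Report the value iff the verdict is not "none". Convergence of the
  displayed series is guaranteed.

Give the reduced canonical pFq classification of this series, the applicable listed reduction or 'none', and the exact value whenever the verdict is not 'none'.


x = 1 here; the reduced form reads 2F1, upper {\frac{1}{4}, 3}, lower {\frac{29}{4}}, C = 1. Verdict: Gauss's theorem (I1) matches (x = 1: the Gamma ratio telescopes since c-a-b = 4 > 0 and a = 3 in Z>0). Exact value: \frac{595}{512}.

Structural cue: with t_0 = 1, the ratio is unreduced: k + 2/3 divides both sides (C = 1, x = 1).
Adjacent-term ratio: r(k) = 1 * (k+\frac{1}{4}) (k+3) / [(k+\frac{29}{4}) (k+1)] - poly over poly, x = 1 from leading terms; C = 1 at k = 0.


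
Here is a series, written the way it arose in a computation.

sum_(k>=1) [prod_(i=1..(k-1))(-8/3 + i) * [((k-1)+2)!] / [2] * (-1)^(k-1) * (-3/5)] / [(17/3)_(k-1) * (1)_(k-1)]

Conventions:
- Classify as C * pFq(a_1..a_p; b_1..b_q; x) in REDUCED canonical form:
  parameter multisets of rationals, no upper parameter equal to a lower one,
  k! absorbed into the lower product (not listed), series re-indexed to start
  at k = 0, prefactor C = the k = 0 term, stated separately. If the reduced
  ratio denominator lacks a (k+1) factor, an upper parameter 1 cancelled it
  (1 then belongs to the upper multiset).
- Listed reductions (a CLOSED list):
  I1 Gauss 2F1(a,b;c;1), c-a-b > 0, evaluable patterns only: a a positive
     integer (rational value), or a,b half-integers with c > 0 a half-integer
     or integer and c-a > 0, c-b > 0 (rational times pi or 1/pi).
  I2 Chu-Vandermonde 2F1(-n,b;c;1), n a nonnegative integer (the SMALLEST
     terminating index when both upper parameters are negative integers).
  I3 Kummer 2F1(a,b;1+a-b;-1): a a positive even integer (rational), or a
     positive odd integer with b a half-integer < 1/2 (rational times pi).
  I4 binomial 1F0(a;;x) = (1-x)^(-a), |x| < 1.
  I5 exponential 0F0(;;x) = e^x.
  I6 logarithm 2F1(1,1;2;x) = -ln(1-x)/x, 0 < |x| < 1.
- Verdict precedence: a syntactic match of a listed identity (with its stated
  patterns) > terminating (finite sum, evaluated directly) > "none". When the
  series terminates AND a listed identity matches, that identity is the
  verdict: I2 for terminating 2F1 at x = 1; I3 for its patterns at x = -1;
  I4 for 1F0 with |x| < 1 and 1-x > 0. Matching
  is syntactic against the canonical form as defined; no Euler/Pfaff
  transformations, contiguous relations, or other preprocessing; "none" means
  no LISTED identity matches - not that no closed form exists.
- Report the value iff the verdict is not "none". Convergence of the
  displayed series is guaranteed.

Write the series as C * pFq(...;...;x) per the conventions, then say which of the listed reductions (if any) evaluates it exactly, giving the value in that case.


Structural cue: with t_0 = -3/5, (1)_k (C = -3/5, x = -1) is k! itself.
Adjacent-term ratio: r(k) = (-1) * (k-5/3) (k+3) / [(k+17/3) (k+1)] - rational in k, leading ratio (-1); with t_0 = -3/5, classification follows.

Prefactor -3/5, argument -1: 2F1 with upper {-5/3, 3} over lower {17/3}. Verdict: none - at argument -1 the multisets {-5/3, 3} ; {17/3} match no listed identity.


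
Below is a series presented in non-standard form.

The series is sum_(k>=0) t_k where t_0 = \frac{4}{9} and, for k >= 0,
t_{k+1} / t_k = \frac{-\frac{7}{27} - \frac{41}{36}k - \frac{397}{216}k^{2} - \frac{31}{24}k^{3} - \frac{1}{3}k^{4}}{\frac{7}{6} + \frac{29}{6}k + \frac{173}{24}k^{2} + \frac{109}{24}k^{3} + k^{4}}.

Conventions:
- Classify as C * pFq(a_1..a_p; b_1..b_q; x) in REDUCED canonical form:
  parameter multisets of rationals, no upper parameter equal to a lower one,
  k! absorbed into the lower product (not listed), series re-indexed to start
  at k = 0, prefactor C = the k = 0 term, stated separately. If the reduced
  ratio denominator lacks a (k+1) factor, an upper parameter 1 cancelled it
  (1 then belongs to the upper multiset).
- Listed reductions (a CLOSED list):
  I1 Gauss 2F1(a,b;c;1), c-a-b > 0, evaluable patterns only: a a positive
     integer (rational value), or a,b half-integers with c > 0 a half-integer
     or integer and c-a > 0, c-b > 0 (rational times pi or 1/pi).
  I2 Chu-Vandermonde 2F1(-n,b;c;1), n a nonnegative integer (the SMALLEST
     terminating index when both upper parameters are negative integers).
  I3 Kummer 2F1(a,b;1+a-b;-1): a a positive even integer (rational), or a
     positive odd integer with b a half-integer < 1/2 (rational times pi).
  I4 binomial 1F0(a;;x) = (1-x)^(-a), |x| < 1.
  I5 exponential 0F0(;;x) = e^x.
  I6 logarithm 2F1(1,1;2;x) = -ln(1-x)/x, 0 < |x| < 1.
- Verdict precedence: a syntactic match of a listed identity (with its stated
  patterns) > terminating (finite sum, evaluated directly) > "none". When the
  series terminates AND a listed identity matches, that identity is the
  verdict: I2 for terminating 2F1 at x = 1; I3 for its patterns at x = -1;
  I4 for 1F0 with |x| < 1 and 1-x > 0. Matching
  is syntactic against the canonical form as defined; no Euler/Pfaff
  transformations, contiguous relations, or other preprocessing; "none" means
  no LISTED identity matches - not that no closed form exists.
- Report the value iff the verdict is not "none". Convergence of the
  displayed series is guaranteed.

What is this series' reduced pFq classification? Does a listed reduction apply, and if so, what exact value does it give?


x = -\frac{1}{3} here; the reduced form reads 2F1, upper {1, \frac{4}{3}}, lower {2}, C = \frac{4}{9}. Verdict: none. No listed pattern accepts 2F1(1, \frac{4}{3}; 2; -\frac{1}{3}).

Key step: t_0 = \frac{4}{9} here, and factor the ratio over Q (C = 4/9): negated roots = parameters.
Consecutive-term ratio: r(k) = -\frac{1}{3} * (k+1) (k+\frac{4}{3}) / [(k+2) (k+1)] ; factor over Q: parameters, x = -\frac{1}{3}, and C = \frac{4}{9}.
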